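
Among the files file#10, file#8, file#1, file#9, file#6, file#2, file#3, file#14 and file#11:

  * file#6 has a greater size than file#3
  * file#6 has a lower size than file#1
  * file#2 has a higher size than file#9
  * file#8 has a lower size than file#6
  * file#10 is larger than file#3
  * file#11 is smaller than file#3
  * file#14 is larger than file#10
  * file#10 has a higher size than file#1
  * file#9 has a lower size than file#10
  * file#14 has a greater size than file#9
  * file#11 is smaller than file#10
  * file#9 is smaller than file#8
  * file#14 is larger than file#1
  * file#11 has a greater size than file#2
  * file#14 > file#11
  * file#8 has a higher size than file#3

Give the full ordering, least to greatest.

The consecutive links are each given: file#9 < file#2; file#2 < file#11; file#11 < file#3; file#3 < file#8; file#8 < file#6; file#6 < file#1; file#1 < file#10; file#10 < file#14.

file#9 < file#2 < file#11 < file#3 < file#8 < file#6 < file#1 < file#10 < file#14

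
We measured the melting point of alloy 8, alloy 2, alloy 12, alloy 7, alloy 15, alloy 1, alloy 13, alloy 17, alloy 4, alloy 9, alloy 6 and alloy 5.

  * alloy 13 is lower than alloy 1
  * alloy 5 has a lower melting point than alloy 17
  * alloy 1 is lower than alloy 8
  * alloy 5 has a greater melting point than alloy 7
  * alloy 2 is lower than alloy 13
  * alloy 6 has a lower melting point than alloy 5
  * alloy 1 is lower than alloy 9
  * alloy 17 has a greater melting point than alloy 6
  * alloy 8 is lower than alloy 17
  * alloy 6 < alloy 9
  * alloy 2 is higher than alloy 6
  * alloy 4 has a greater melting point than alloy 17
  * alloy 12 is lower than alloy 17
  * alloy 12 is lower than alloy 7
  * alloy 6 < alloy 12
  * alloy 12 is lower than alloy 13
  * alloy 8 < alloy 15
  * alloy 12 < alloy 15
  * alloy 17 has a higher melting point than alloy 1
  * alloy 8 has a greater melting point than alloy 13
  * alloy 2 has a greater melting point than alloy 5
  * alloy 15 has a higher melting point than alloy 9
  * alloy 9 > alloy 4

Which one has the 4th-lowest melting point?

Piecing the relations together gives one ordering: alloy 6 < alloy 12 < alloy 7 < alloy 5 < alloy 2 < alloy 13 < alloy 1 < alloy 8 < alloy 17 < alloy 4 < alloy 9 < alloy 15.
The 4th smallest is alloy 5.

alloy 5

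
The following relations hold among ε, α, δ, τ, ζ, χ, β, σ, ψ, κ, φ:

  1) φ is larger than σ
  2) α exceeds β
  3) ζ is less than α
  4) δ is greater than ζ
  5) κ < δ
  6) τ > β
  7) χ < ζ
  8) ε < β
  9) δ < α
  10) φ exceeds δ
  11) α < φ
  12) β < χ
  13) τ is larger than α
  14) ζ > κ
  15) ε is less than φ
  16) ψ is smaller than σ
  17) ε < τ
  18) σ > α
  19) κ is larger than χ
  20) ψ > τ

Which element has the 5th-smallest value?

Piecing the relations together gives one ordering: ε < β < χ < κ < ζ < δ < α < τ < ψ < σ < φ.
Counting 5 from the smallest end gives ζ.

ζ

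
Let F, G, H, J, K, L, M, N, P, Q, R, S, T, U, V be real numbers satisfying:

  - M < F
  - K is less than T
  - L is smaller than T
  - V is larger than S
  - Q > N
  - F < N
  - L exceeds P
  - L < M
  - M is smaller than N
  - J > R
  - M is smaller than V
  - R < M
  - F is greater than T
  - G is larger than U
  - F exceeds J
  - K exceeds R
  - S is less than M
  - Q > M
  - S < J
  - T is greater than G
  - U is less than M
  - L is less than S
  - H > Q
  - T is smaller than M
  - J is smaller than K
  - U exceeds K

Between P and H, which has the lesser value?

P

P < L and L < S give P < S.
Then S < J extends the chain to J.
Then J < K extends the chain to K.
With K < U: P < L < S < J < K < U.
With U < G: P < L < S < J < K < U < G.
Then G < T extends the chain to T.
Then T < M extends the chain to M.
Then M < F extends the chain to F.
With F < N: P < L < S < J < K < U < G < T < M < F < N.
Then N < Q extends the chain to Q.
With Q < H: P < L < S < J < K < U < G < T < M < F < N < Q < H.
So P < H; P is the smaller of the two.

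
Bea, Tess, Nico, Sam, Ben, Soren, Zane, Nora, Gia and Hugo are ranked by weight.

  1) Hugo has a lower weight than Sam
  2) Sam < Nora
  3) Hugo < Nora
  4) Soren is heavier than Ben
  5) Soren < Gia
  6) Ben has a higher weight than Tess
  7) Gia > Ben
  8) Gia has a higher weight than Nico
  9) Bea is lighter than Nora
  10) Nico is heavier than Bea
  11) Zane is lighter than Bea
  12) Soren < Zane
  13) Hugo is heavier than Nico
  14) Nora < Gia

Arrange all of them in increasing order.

The consecutive links are each given: Tess < Ben; Ben < Soren; Soren < Zane; Zane < Bea; Bea < Nico; Nico < Hugo; Hugo < Sam; Sam < Nora; Nora < Gia.

Tess < Ben < Soren < Zane < Bea < Nico < Hugo < Sam < Nora < Gia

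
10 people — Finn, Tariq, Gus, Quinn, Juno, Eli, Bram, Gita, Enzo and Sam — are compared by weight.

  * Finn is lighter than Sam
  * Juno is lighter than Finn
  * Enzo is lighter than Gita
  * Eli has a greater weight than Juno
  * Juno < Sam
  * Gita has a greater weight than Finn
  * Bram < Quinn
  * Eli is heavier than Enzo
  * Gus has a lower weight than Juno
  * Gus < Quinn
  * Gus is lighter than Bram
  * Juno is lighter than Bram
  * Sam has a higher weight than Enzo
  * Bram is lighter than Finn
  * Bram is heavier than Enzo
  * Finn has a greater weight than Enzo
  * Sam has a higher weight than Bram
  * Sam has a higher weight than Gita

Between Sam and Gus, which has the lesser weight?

Gus

Link the given pairs in sequence: Gus < Juno; Juno < Bram; Bram < Finn; Finn < Gita; Gita < Sam.
Together: Gus < Juno < Bram < Finn < Gita < Sam.
So Gus < Sam; Gus is the lighter of the two.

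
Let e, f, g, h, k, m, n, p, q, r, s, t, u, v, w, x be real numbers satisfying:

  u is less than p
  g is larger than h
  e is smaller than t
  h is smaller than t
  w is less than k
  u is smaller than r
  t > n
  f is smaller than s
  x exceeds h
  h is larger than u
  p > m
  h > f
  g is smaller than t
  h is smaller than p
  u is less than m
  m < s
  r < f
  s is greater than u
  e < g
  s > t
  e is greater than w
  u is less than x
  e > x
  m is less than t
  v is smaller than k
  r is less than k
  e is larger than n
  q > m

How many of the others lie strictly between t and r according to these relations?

5

Chaining upward from r reaches: f, h, x, e, p, k, g, s.
Chaining downward from t reaches: u, m, w, n, f, h, x, e, g.
Strictly between r and t are those in both lists: f, h, x, e, g — 5 elements.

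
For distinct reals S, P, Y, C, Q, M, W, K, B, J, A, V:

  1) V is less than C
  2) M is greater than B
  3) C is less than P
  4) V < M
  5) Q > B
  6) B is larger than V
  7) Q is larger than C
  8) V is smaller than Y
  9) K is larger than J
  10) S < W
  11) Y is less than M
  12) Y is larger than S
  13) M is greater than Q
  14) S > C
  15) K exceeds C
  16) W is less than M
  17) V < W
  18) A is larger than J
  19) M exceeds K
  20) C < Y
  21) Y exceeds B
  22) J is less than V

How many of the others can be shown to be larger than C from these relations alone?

From C the given relations immediately reach S, K, Q, Y, P.
From those, W, M — 7 in total.
Nothing else is reachable above C; 7 in all.

7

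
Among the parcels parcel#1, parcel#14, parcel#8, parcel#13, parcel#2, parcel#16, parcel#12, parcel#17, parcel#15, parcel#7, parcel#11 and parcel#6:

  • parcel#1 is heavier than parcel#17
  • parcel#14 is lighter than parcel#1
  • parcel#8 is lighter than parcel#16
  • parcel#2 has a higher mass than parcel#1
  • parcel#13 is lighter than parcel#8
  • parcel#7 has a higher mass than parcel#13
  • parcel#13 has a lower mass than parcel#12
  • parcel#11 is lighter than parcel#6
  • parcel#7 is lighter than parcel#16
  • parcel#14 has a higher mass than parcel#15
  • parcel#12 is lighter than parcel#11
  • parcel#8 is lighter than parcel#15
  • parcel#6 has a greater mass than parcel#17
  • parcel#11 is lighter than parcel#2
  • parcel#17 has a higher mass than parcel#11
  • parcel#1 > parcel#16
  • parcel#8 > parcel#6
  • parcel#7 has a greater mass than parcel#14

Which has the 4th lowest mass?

parcel#17

Piecing the relations together gives one ordering: parcel#13 < parcel#12 < parcel#11 < parcel#17 < parcel#6 < parcel#8 < parcel#15 < parcel#14 < parcel#7 < parcel#16 < parcel#1 < parcel#2.
The 4th smallest is parcel#17.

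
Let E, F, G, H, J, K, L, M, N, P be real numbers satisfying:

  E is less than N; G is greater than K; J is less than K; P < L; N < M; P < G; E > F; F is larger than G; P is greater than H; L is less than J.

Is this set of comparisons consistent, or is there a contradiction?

Every relation is compatible with H < P < L < J < K < G < F < E < N < M; the set is consistent.

consistent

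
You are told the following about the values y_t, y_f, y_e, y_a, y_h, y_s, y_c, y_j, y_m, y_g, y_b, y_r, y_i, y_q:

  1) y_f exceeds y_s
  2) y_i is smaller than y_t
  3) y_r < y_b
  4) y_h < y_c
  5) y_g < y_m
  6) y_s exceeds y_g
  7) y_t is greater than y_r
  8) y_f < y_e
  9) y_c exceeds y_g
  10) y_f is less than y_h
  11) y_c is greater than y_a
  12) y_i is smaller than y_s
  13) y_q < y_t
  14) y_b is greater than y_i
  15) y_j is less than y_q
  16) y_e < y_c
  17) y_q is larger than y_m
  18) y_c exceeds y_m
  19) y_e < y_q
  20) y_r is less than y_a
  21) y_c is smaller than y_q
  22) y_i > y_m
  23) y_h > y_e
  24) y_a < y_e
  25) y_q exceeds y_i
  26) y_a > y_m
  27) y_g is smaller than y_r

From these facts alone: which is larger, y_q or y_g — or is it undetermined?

y_q

Link the given pairs in sequence: y_g < y_m; y_m < y_i; y_i < y_s; y_s < y_f; y_f < y_e; y_e < y_c; y_c < y_q.
Chaining these gives y_g < y_m < y_i < y_s < y_f < y_e < y_c < y_q.
So y_q is larger.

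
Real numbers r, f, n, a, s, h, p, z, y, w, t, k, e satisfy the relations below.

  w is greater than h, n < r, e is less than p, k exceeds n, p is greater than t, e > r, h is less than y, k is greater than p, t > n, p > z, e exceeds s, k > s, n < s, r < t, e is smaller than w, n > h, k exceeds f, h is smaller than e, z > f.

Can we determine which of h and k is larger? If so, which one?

k

h < n and n < r give h < r.
With r < e: h < n < r < e.
Then e < p extends the chain to p.
With p < k: h < n < r < e < p < k.
So k is larger.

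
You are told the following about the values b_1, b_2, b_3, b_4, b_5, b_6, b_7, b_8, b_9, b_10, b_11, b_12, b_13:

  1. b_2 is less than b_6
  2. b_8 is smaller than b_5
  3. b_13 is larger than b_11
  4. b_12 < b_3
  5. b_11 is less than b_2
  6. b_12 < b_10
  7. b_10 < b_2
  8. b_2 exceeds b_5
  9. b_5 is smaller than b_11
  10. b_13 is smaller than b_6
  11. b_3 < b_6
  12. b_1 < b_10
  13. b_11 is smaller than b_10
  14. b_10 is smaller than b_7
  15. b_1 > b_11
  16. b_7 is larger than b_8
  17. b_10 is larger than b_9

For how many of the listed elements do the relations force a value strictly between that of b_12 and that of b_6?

3

The relations place b_12 below b_6. An element lies strictly between them when it is forced above b_12 and also forced below b_6.
Above b_12: {b_10, b_3, b_7, b_2}. Below b_6: {b_8, b_9, b_5, b_11, b_1, b_10, b_3, b_13, b_2}.
Intersection: {b_10, b_3, b_2} — 3.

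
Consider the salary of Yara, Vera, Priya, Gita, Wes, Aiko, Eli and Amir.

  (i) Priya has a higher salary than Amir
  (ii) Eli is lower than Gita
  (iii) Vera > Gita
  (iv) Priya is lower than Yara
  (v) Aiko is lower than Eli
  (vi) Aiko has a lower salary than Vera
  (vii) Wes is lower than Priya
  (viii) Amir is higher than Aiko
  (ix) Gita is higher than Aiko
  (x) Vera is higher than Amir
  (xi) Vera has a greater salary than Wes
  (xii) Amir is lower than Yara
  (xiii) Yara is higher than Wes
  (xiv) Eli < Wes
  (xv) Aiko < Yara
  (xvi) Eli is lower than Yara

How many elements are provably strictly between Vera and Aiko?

The relations place Aiko below Vera. An element lies strictly between them when it is forced above Aiko and also forced below Vera.
Above Aiko: {Eli, Wes, Gita, Amir, Priya, Yara}. Below Vera: {Eli, Wes, Gita, Amir}.
Intersection: {Eli, Wes, Gita, Amir} — 4.

4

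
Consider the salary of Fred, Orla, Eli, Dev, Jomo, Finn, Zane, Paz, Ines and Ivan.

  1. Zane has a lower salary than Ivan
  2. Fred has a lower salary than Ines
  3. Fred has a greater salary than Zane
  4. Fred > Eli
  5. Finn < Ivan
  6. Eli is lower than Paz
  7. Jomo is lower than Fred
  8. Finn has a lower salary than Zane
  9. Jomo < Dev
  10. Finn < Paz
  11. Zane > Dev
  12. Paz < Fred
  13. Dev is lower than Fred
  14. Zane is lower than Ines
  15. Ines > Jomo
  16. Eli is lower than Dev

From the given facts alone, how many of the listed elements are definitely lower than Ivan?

5

Directly below Ivan: Finn, Zane.
One step further: Dev (3 so far).
One step further: Eli, Jomo (5 so far).
Nothing else is reachable below Ivan; 5 in all.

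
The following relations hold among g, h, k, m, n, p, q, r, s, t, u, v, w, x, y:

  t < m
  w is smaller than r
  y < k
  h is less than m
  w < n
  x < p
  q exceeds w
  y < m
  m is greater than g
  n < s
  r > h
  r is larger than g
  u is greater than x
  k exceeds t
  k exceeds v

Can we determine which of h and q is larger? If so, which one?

undetermined

Following every chain through h: above h we get r, m.
q is not reached, and no chain runs the other way from q to h.
So the given relations leave the order of h and q undetermined.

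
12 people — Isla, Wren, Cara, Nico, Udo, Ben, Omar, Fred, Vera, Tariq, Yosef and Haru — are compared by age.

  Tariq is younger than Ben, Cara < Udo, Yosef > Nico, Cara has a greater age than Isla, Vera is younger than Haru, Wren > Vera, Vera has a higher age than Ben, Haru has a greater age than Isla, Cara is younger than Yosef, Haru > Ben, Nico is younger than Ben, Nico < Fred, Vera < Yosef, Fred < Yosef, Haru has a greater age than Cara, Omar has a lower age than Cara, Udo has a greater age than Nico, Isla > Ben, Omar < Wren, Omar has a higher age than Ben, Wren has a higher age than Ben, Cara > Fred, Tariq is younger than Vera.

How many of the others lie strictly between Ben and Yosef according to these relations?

4

Chaining upward from Ben reaches: Omar, Vera, Isla, Cara, Udo, Wren, Haru.
Chaining downward from Yosef reaches: Nico, Tariq, Omar, Fred, Vera, Isla, Cara.
Strictly between Ben and Yosef are those in both lists: Omar, Vera, Isla, Cara — 4 elements.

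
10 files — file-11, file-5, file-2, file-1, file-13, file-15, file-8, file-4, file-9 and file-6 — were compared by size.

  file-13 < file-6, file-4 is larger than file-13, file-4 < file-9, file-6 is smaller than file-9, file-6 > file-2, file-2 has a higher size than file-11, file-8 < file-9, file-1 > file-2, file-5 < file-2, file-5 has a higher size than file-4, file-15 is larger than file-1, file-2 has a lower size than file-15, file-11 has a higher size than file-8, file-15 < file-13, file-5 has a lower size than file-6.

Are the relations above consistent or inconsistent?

We have file-5 < file-2 stated directly, yet also file-2 < file-1 < file-15 < file-13 < file-4 < file-5 by chaining the others — so file-2 < file-5. Contradiction.

inconsistent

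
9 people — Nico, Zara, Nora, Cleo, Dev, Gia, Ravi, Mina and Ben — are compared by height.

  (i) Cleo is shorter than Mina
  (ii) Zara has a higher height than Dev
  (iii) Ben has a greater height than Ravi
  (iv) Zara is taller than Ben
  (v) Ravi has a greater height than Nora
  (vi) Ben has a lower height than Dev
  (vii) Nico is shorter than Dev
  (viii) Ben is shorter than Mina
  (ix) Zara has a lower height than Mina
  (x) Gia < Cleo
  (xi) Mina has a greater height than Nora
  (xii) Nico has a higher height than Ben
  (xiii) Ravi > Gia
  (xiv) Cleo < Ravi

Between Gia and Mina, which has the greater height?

Mina

Following the relations from Gia: Gia < Cleo < Ravi < Ben < Nico < Dev < Zara < Mina.
So Gia < Mina; Mina is the taller of the two.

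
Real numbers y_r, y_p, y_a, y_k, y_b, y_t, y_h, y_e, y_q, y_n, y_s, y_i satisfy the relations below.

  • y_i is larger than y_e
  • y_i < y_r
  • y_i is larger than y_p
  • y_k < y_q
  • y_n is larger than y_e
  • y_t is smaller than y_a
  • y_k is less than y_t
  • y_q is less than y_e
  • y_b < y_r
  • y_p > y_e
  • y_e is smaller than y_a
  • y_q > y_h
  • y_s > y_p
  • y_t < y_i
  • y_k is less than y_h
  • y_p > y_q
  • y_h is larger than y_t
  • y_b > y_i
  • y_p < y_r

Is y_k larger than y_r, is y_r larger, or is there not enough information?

y_r

y_k < y_t and y_t < y_h give y_k < y_h.
With y_h < y_q: y_k < y_t < y_h < y_q.
Then y_q < y_e extends the chain to y_e.
Then y_e < y_p extends the chain to y_p.
With y_p < y_i: y_k < y_t < y_h < y_q < y_e < y_p < y_i.
Then y_i < y_b extends the chain to y_b.
Then y_b < y_r extends the chain to y_r.
So y_r is larger.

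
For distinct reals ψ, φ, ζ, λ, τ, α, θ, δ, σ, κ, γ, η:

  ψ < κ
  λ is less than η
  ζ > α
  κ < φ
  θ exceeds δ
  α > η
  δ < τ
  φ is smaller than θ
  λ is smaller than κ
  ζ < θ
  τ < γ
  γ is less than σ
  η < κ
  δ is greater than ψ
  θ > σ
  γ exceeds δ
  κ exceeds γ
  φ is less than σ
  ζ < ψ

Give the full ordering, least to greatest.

Each adjacent pair is fixed by a given relation: λ < η; η < α; α < ζ; ζ < ψ; ψ < δ; δ < τ; τ < γ; γ < κ; κ < φ; φ < σ; σ < θ. Chaining them end to end gives the full order.

λ < η < α < ζ < ψ < δ < τ < γ < κ < φ < σ < θ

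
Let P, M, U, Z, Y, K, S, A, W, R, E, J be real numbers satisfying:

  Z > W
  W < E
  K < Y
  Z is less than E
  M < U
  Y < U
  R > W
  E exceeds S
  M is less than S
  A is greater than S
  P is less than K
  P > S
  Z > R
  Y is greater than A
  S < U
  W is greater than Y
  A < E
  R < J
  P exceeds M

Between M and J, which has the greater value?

M < S and S < P give M < P.
Then P < K extends the chain to K.
With K < Y: M < S < P < K < Y.
Then Y < W extends the chain to W.
Then W < R extends the chain to R.
Then R < J extends the chain to J.
So M < J; J is the larger of the two.

J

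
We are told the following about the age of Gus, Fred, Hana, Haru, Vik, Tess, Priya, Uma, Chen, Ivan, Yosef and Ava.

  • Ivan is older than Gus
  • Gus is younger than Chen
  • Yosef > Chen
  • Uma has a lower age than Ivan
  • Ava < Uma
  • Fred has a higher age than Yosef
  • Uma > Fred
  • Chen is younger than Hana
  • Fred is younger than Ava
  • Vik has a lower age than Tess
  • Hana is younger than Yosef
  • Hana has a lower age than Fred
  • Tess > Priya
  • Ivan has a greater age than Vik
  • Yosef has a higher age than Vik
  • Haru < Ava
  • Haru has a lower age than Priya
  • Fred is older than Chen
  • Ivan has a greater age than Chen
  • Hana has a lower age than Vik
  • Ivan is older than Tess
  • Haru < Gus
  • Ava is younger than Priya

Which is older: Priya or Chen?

Priya

Link the given pairs in sequence: Chen < Hana; Hana < Vik; Vik < Yosef; Yosef < Fred; Fred < Ava; Ava < Priya.
Chaining these gives Chen < Hana < Vik < Yosef < Fred < Ava < Priya.
So Chen < Priya; Priya is the older of the two.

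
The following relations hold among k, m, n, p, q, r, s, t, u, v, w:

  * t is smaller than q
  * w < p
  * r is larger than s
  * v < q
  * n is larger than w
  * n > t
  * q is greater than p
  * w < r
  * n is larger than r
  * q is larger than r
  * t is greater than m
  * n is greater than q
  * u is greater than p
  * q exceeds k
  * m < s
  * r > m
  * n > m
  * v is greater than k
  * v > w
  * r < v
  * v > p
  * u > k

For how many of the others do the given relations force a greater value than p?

4

From p the given relations immediately reach v, q, u.
From those, n — 4 in total.
Nothing else is reachable above p; 4 in all.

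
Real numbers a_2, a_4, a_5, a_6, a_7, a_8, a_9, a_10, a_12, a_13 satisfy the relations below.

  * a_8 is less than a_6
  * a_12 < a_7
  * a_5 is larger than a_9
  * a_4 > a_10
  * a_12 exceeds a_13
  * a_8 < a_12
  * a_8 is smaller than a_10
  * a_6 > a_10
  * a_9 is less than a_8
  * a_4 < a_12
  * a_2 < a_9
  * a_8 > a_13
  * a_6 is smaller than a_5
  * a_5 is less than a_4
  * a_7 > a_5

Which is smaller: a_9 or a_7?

a_9

a_9 < a_8 and a_8 < a_10 give a_9 < a_10.
Then a_10 < a_6 extends the chain to a_6.
Then a_6 < a_5 extends the chain to a_5.
With a_5 < a_4: a_9 < a_8 < a_10 < a_6 < a_5 < a_4.
Then a_4 < a_12 extends the chain to a_12.
With a_12 < a_7: a_9 < a_8 < a_10 < a_6 < a_5 < a_4 < a_12 < a_7.
So a_9 < a_7; a_9 is the smaller of the two.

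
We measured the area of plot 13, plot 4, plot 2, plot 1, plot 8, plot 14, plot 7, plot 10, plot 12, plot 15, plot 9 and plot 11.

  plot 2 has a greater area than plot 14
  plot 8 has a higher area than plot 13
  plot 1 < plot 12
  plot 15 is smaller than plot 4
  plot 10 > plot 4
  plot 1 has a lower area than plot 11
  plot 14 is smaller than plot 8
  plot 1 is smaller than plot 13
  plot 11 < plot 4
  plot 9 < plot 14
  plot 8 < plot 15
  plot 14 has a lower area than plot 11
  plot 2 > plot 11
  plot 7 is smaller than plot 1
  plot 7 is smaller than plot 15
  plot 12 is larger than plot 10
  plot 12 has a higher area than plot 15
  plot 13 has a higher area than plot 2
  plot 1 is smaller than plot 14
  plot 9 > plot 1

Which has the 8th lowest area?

Chaining the given pairs: plot 7 < plot 1 < plot 9 < plot 14 < plot 11 < plot 2 < plot 13 < plot 8 < plot 15 < plot 4 < plot 10 < plot 12.
The 8th smallest is plot 8.

plot 8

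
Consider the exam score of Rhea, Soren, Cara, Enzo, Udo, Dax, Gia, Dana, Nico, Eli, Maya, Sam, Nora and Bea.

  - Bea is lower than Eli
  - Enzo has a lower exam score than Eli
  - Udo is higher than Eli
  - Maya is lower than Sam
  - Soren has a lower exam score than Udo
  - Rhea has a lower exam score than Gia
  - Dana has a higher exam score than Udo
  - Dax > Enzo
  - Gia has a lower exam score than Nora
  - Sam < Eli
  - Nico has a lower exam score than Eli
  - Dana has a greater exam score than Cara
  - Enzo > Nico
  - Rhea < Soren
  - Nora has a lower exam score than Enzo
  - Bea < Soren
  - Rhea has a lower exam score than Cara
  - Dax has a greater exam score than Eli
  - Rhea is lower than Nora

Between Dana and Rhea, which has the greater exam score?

Rhea < Gia and Gia < Nora give Rhea < Nora.
Then Nora < Enzo extends the chain to Enzo.
Then Enzo < Eli extends the chain to Eli.
Then Eli < Udo extends the chain to Udo.
Then Udo < Dana extends the chain to Dana.
So Rhea < Dana; Dana is the higher of the two.

Dana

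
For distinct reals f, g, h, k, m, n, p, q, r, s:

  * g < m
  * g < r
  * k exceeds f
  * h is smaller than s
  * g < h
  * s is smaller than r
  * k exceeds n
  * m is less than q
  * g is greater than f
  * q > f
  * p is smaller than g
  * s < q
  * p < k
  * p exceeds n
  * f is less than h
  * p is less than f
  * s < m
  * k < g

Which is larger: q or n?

n < p and p < f give n < f.
With f < k: n < p < f < k.
With k < g: n < p < f < k < g.
With g < h: n < p < f < k < g < h.
With h < s: n < p < f < k < g < h < s.
Then s < m extends the chain to m.
Then m < q extends the chain to q.
So n < q; q is the larger of the two.

q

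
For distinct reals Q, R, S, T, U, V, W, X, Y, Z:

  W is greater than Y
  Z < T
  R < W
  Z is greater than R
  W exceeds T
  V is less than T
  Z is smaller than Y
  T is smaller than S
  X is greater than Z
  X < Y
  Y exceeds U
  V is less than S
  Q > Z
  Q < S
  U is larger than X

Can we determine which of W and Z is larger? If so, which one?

Z < X < U < Y < W, by transitivity through X, U, Y.
So W is larger.

W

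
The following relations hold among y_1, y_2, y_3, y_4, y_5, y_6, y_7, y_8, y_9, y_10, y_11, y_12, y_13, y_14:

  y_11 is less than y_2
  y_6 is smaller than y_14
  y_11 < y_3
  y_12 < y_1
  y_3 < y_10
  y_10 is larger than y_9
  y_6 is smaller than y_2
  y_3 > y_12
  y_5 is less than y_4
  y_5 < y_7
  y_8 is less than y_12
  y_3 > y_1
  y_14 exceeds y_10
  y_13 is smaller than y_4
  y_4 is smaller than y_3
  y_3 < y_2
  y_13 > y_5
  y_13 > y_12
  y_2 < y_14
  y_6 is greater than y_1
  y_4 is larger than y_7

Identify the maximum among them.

y_14

Chaining downward from y_14: directly below it, y_6, y_10, y_2; then y_11, y_1, y_9, y_3; then y_12, y_4; then y_8, y_5, y_13, y_7.
That covers every other element, and nothing is given above y_14, so y_14 is the maximum.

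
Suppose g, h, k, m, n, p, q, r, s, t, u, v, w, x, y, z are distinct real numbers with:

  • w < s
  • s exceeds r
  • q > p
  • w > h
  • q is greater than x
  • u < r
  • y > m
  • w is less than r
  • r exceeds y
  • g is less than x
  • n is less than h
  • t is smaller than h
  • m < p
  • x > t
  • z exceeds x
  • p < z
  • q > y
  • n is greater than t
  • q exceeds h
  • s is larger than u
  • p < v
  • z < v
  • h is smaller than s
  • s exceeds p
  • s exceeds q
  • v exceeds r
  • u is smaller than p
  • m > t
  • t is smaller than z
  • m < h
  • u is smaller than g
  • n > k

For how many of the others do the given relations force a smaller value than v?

The elements the relations force below v are k, t, m, n, u, h, w, y, p, g, r, x, z — no chain reaches any other.
That is 13.

13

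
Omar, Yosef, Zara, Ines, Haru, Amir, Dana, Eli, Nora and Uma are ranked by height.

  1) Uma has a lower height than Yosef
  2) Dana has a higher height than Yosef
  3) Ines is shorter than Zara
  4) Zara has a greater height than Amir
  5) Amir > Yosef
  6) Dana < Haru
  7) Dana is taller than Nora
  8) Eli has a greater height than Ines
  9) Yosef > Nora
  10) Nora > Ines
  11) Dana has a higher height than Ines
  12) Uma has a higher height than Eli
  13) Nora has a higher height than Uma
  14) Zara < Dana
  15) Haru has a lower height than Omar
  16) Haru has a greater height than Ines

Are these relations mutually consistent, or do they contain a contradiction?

The single ordering Ines < Eli < Uma < Nora < Yosef < Amir < Zara < Dana < Haru < Omar satisfies every listed relation, so no contradiction arises.

consistent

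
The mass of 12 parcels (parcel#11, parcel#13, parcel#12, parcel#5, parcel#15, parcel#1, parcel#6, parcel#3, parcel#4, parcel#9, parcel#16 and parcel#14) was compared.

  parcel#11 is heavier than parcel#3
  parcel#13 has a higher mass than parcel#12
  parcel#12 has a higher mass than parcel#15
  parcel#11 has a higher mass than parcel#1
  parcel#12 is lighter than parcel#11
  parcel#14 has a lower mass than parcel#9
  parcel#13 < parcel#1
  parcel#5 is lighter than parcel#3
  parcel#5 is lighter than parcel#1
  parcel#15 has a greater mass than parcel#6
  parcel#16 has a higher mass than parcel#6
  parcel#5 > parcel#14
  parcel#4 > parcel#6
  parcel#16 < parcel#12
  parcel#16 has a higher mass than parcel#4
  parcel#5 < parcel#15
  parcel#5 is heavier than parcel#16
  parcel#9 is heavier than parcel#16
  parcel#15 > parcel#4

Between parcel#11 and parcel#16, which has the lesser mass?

parcel#16

parcel#16 < parcel#5 < parcel#15 < parcel#12 < parcel#13 < parcel#1 < parcel#11, by transitivity through parcel#5, parcel#15, parcel#12, parcel#13, parcel#1.
So parcel#16 < parcel#11; parcel#16 is the lighter of the two.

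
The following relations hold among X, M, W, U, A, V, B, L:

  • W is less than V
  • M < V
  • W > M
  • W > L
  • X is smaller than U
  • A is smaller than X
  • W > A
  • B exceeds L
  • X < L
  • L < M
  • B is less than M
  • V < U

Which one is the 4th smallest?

Chaining the given pairs: A < X < L < B < M < W < V < U.
Counting 4 from the smallest end gives B.

B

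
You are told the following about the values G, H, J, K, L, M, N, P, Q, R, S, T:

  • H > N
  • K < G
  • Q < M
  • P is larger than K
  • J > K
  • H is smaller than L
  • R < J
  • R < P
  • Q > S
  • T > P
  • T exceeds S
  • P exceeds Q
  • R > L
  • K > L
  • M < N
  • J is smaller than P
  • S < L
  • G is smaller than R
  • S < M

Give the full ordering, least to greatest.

S < Q < M < N < H < L < K < G < R < J < P < T

Nothing is placed below S, so it is least; from there S < Q; Q < M; M < N; N < H; H < L; L < K; K < G; G < R; R < J; J < P; P < T, each given directly.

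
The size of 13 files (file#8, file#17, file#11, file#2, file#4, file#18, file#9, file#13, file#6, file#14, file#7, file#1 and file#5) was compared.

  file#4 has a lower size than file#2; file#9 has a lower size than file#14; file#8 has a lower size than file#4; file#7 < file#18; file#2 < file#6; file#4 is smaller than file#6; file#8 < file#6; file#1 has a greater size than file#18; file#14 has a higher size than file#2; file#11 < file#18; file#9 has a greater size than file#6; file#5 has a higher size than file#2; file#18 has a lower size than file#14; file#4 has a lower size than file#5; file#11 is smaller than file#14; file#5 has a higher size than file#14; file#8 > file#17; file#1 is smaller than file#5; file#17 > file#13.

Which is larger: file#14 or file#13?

Link the given pairs in sequence: file#13 < file#17; file#17 < file#8; file#8 < file#4; file#4 < file#2; file#2 < file#6; file#6 < file#9; file#9 < file#14.
Chaining these gives file#13 < file#17 < file#8 < file#4 < file#2 < file#6 < file#9 < file#14.
So file#13 < file#14; file#14 is the larger of the two.

file#14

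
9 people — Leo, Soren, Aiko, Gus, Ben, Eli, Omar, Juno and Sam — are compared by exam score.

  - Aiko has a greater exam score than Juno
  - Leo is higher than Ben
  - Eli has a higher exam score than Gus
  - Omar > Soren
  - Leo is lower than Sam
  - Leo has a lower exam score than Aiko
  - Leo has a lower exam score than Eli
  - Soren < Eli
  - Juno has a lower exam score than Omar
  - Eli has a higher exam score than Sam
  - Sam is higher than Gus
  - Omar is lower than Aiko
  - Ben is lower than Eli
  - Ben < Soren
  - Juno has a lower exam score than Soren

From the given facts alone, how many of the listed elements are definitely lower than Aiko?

Directly below Aiko: Juno, Leo, Omar.
One step further: Ben, Soren (5 so far).
Nothing else is reachable below Aiko; 5 in all.

5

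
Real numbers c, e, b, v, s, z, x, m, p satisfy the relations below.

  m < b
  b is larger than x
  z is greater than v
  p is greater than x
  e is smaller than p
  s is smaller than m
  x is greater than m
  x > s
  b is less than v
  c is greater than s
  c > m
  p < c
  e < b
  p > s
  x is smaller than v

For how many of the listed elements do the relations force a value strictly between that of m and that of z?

Chaining upward from m reaches: x, b, p, v, c.
Chaining downward from z reaches: s, e, x, b, v.
Strictly between m and z are those in both lists: x, b, v — 3 elements.

3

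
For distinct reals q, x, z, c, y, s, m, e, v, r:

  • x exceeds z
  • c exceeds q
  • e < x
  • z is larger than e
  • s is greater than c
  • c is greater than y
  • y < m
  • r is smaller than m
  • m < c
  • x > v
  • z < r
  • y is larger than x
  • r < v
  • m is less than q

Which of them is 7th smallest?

The consecutive relations fix a unique order: e < z < r < v < x < y < m < q < c < s.
The 7th smallest is m.

m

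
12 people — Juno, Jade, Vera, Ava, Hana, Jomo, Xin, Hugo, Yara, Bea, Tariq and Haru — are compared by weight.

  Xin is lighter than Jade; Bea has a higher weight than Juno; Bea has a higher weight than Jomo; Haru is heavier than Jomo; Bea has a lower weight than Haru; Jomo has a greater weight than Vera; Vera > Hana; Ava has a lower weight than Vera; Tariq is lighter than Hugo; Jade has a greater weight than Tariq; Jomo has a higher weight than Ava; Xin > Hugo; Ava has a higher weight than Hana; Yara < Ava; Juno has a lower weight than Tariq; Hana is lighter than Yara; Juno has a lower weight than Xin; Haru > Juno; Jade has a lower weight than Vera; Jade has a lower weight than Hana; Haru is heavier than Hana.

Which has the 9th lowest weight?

Piecing the relations together gives one ordering: Juno < Tariq < Hugo < Xin < Jade < Hana < Yara < Ava < Vera < Jomo < Bea < Haru.
Counting 9 from the smallest end gives Vera.

Vera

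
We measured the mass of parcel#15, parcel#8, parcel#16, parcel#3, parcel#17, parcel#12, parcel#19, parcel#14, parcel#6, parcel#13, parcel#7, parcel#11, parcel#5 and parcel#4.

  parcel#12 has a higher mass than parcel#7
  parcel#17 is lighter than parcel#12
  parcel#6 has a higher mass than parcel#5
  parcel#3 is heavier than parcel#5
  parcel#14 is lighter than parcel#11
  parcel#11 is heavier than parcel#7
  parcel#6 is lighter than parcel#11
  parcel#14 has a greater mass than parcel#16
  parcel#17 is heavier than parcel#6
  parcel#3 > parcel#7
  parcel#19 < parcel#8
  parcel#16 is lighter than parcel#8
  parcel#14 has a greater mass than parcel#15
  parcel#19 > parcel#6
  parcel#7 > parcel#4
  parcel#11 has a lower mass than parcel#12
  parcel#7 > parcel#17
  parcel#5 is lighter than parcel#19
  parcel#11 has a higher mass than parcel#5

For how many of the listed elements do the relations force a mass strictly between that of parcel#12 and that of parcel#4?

The relations place parcel#4 below parcel#12. An element lies strictly between them when it is forced above parcel#4 and also forced below parcel#12.
Above parcel#4: {parcel#7, parcel#11, parcel#3}. Below parcel#12: {parcel#5, parcel#15, parcel#6, parcel#16, parcel#14, parcel#17, parcel#7, parcel#11}.
Intersection: {parcel#7, parcel#11} — 2.

2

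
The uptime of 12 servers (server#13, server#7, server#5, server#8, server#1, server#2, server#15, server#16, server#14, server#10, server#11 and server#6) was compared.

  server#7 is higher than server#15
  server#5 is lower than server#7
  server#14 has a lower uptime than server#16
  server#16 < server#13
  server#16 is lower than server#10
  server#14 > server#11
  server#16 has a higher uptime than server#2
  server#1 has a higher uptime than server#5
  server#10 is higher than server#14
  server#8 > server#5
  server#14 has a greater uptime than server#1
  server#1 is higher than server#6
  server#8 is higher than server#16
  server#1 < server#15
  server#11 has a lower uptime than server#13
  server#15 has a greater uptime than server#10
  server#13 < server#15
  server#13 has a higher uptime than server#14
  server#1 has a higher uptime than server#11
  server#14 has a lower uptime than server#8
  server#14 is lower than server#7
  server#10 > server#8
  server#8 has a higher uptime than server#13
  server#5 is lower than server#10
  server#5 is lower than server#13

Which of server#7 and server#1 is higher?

Link the given pairs in sequence: server#1 < server#14; server#14 < server#16; server#16 < server#13; server#13 < server#8; server#8 < server#10; server#10 < server#15; server#15 < server#7.
Together: server#1 < server#14 < server#16 < server#13 < server#8 < server#10 < server#15 < server#7.
So server#1 < server#7; server#7 is the higher of the two.

server#7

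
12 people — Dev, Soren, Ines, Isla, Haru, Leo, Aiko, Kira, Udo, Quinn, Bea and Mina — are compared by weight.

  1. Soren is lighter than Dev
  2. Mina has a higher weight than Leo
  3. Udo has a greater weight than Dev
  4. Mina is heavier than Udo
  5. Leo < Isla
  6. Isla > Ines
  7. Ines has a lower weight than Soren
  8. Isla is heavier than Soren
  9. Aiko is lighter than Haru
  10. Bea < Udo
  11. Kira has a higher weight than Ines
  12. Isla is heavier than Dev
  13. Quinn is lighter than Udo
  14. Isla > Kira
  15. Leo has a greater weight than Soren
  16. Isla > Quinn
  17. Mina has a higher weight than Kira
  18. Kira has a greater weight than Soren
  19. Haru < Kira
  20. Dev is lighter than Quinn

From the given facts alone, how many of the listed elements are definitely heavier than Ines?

The elements the relations force above Ines are Soren, Leo, Dev, Kira, Quinn, Udo, Mina, Isla — no chain reaches any other.
That is 8.

8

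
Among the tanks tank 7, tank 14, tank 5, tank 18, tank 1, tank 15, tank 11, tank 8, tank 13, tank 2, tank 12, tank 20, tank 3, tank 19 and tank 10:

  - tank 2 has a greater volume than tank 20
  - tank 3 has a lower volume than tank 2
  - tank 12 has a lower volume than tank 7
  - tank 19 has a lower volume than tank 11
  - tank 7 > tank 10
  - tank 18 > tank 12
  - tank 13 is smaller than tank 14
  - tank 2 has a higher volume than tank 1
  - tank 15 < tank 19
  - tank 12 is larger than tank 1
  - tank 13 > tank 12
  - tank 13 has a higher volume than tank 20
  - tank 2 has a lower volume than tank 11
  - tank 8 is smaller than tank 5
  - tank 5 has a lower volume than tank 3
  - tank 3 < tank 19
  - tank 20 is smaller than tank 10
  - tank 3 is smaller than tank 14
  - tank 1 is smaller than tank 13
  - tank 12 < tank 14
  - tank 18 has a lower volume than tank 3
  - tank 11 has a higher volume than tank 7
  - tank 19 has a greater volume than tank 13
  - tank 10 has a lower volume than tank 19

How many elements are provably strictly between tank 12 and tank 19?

The relations place tank 12 below tank 19. An element lies strictly between them when it is forced above tank 12 and also forced below tank 19.
Above tank 12: {tank 13, tank 18, tank 3, tank 14, tank 7, tank 2, tank 11}. Below tank 19: {tank 8, tank 20, tank 1, tank 13, tank 5, tank 15, tank 18, tank 3, tank 10}.
Intersection: {tank 13, tank 18, tank 3} — 3.

3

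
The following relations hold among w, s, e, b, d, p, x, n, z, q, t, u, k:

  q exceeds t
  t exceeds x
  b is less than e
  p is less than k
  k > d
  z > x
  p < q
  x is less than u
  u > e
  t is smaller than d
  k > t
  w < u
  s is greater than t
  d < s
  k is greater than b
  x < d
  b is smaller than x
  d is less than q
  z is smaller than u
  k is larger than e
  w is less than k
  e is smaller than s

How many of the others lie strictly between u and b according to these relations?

The relations place b below u. An element lies strictly between them when it is forced above b and also forced below u.
Above b: {x, t, e, d, s, z, q, k}. Below u: {x, e, w, z}.
Intersection: {x, e, z} — 3.

3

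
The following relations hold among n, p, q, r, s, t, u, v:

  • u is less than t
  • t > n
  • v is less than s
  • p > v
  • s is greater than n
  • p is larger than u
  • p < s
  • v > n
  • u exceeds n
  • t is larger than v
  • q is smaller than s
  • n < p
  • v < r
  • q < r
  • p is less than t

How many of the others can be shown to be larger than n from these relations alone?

6

The elements the relations force above n are u, v, r, p, s, t — no chain reaches any other.
That is 6.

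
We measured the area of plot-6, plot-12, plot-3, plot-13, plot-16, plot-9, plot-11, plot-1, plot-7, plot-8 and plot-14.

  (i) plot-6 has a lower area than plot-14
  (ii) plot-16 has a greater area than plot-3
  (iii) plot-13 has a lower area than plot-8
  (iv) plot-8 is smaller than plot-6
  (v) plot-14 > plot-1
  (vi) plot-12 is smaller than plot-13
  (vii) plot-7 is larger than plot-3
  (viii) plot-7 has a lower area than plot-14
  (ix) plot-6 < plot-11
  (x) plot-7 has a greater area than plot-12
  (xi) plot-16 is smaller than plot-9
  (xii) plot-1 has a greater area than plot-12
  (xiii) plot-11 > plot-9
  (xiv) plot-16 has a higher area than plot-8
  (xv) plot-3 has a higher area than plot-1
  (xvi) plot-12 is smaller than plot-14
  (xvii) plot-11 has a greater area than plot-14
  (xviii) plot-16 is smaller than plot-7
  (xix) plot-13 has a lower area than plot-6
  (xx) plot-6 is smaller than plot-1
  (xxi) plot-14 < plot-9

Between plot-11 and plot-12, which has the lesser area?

Following the relations from plot-12: plot-12 < plot-13 < plot-8 < plot-6 < plot-1 < plot-3 < plot-7 < plot-14 < plot-9 < plot-11.
So plot-12 < plot-11; plot-12 is the smaller of the two.

plot-12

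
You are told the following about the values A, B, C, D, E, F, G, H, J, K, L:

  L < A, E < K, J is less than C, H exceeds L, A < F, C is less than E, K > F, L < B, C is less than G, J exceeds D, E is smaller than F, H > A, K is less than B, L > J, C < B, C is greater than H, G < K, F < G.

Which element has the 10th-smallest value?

K

Piecing the relations together gives one ordering: D < J < L < A < H < C < E < F < G < K < B.
The 10th smallest is K.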